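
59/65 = 59/65 = 0.91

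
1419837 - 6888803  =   - 5468966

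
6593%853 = 622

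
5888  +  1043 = 6931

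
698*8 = 5584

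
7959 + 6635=14594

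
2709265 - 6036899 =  - 3327634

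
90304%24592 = 16528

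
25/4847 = 25/4847 = 0.01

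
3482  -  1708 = 1774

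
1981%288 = 253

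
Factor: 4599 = 3^2 * 7^1*73^1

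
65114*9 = 586026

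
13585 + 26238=39823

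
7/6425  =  7/6425 = 0.00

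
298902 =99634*3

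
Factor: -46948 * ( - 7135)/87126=167486990/43563= 2^1*3^( - 1)*5^1*11^2*13^( - 1)*97^1*1117^(  -  1 )*1427^1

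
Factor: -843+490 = - 353^1  =  - 353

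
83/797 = 83/797=0.10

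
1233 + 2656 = 3889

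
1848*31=57288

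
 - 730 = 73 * ( -10 ) 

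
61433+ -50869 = 10564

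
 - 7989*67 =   -  535263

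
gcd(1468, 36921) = 1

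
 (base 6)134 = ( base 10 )58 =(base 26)26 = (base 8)72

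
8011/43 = 8011/43 = 186.30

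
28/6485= 28/6485 = 0.00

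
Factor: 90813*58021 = 3^1*17^1*3413^1*30271^1 = 5269061073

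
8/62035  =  8/62035=0.00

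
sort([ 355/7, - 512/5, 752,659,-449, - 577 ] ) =[ - 577,-449,-512/5,  355/7,  659, 752 ] 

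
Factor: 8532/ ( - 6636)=  -  9/7 = - 3^2 * 7^( - 1)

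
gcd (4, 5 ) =1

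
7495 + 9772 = 17267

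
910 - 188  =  722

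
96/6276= 8/523  =  0.02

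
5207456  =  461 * 11296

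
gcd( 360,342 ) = 18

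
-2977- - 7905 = 4928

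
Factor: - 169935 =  - 3^1 * 5^1*11329^1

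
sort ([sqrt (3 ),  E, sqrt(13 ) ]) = [sqrt(3), E, sqrt(13 ) ] 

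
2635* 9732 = 25643820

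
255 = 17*15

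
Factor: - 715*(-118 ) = 84370  =  2^1*5^1*11^1*13^1*59^1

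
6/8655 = 2/2885 = 0.00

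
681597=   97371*7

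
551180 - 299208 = 251972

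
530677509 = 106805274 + 423872235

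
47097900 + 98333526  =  145431426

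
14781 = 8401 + 6380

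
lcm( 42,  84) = 84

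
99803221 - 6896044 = 92907177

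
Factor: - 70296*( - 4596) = 323080416 = 2^5*3^2*29^1*101^1  *  383^1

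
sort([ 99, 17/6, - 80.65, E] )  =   [ - 80.65, E, 17/6, 99]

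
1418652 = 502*2826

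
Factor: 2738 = 2^1*37^2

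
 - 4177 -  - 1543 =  - 2634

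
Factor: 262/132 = 2^( - 1 )*3^( - 1 ) *11^ (  -  1 )*131^1 = 131/66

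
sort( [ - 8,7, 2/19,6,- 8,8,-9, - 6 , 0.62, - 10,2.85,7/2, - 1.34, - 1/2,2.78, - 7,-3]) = [ - 10 , - 9,-8, - 8, - 7,  -  6  , - 3, - 1.34, - 1/2, 2/19 , 0.62 , 2.78,2.85,7/2,6, 7, 8 ] 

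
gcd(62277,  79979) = 1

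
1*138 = 138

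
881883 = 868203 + 13680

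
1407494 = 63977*22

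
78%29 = 20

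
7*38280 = 267960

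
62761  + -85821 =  - 23060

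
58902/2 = 29451= 29451.00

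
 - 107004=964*( - 111 )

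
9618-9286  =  332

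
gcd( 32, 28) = 4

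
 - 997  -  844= -1841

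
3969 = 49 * 81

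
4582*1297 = 5942854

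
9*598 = 5382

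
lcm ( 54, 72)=216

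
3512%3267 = 245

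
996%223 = 104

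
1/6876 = 1/6876 = 0.00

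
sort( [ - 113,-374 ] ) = [ -374,-113] 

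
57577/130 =442 + 9/10=442.90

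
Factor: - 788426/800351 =-2^1*17^1*23189^1 * 800351^(-1) 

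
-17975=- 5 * 3595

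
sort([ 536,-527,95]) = [-527, 95, 536] 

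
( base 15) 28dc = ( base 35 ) 757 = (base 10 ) 8757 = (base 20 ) 11hh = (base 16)2235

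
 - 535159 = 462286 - 997445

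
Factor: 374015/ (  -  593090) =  - 2^(-1)* 19^1*31^1*467^(-1) = -  589/934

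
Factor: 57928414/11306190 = 28964207/5653095=3^( - 1)*5^(-1)*7^(  -  1)*17^(  -  1)*3167^( - 1)*28964207^1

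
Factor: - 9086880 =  -2^5*3^1*5^1*11^1*1721^1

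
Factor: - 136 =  - 2^3*17^1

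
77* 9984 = 768768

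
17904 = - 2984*( - 6 )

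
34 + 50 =84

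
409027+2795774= 3204801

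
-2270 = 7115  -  9385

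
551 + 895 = 1446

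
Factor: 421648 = 2^4*19^2*73^1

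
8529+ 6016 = 14545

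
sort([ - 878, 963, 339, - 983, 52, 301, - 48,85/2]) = [ - 983, - 878, -48, 85/2,52, 301, 339,963]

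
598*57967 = 34664266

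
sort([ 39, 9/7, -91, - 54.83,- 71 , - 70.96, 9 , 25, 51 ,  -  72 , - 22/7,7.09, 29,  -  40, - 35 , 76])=[ - 91 , - 72,-71, - 70.96, - 54.83, - 40, - 35, - 22/7 , 9/7,7.09, 9 , 25, 29, 39,  51, 76]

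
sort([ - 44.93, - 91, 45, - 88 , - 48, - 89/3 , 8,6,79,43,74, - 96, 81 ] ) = [-96, - 91,  -  88, - 48, - 44.93, - 89/3,6, 8 , 43,45,74,79,81 ] 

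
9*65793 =592137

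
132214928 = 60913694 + 71301234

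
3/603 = 1/201= 0.00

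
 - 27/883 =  - 1 + 856/883 = - 0.03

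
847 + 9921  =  10768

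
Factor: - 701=- 701^1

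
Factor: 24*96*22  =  50688  =  2^9*3^2 * 11^1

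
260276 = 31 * 8396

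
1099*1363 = 1497937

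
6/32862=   1/5477 = 0.00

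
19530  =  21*930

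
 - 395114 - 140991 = -536105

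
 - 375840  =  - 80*4698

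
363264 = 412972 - 49708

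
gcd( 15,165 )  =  15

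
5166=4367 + 799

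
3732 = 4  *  933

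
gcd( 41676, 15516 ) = 12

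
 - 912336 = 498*(- 1832)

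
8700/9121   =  8700/9121 = 0.95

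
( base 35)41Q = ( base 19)de2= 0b1001101100001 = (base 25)7nb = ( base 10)4961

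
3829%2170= 1659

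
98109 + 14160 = 112269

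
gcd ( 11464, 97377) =1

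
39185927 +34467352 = 73653279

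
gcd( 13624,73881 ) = 1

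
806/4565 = 806/4565  =  0.18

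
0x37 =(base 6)131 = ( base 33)1m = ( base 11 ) 50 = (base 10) 55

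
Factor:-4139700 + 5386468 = 1246768 = 2^4*29^1*2687^1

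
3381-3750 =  - 369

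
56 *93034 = 5209904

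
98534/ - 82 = -1202 +15/41 = -1201.63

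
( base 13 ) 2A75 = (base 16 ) 1824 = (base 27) 8co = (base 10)6180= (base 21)E06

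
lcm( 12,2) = 12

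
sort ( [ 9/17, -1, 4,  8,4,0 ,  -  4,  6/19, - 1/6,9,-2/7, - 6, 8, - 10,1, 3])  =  [ - 10,-6, - 4, - 1, - 2/7,-1/6, 0,  6/19, 9/17,1, 3,4,4 , 8,  8,9]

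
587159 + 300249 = 887408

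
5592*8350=46693200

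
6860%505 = 295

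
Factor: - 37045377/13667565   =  -3^2*5^( - 1)*911171^( - 1)*1372051^1  =  - 12348459/4555855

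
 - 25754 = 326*( - 79 )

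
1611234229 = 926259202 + 684975027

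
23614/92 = 11807/46 = 256.67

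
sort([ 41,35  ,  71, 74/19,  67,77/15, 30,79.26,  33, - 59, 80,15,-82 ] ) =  [ - 82, - 59, 74/19, 77/15,15 , 30, 33  ,  35, 41,67, 71, 79.26, 80 ]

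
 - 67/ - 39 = 1 + 28/39 = 1.72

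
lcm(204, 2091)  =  8364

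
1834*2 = 3668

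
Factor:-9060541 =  - 7^2*17^1*73^1*149^1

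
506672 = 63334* 8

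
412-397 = 15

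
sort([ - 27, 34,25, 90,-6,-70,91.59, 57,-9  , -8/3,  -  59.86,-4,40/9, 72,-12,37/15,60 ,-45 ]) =[ - 70, - 59.86,-45, - 27  ,-12,-9,-6,-4 ,-8/3,37/15, 40/9 , 25, 34, 57, 60, 72, 90, 91.59] 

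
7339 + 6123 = 13462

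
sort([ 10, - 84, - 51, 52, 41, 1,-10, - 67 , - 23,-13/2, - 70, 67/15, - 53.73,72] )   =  [ - 84, - 70,-67, - 53.73,- 51, - 23,-10, -13/2, 1 , 67/15,  10, 41, 52, 72]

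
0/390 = 0 =0.00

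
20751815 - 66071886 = - 45320071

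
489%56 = 41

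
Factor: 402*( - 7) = - 2^1*3^1 * 7^1*67^1 = - 2814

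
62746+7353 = 70099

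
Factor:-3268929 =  - 3^1 * 61^1 * 17863^1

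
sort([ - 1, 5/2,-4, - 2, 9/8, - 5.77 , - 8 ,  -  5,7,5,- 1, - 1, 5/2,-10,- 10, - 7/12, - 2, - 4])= [ -10,-10, - 8, - 5.77, - 5, - 4, - 4, - 2, - 2, - 1, - 1 , - 1,-7/12,9/8, 5/2,5/2,5, 7 ]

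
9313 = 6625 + 2688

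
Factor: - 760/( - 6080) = 1/8 = 2^( - 3 ) 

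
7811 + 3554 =11365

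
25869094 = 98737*262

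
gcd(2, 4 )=2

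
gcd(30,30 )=30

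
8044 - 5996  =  2048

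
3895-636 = 3259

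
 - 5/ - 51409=5/51409 = 0.00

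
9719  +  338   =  10057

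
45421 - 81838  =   - 36417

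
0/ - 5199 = 0/1 = -  0.00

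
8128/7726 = 1 + 201/3863= 1.05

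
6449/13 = 6449/13=496.08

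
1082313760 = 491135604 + 591178156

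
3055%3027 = 28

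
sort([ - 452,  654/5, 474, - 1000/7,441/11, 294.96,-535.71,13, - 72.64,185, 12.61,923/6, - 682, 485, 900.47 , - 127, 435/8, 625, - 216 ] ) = [ - 682, - 535.71, - 452, - 216, - 1000/7, - 127, -72.64, 12.61, 13, 441/11, 435/8, 654/5, 923/6,  185, 294.96,474, 485 , 625,900.47] 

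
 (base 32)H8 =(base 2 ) 1000101000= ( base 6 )2320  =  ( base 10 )552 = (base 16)228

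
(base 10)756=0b1011110100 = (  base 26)132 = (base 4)23310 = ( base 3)1001000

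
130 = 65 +65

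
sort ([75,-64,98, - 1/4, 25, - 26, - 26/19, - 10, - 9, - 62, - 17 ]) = [ - 64, - 62,-26,  -  17,-10,  -  9,  -  26/19, - 1/4, 25, 75,98 ] 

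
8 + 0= 8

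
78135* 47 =3672345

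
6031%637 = 298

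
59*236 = 13924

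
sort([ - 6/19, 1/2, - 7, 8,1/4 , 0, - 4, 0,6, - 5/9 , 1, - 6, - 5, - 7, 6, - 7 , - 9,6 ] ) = [ - 9, - 7, - 7 ,- 7,-6, - 5, - 4, - 5/9,  -  6/19,0,0,1/4, 1/2, 1, 6, 6,6, 8 ] 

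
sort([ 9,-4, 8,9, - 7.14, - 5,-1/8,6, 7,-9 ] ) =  [-9, - 7.14,-5, - 4, - 1/8, 6,7, 8,9, 9 ]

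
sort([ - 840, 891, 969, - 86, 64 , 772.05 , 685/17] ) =[ - 840, - 86, 685/17, 64, 772.05, 891,  969] 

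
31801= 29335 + 2466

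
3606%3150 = 456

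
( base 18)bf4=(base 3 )12021011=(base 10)3838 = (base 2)111011111110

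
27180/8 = 3397 + 1/2 = 3397.50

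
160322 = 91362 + 68960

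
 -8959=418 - 9377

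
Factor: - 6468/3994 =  - 3234/1997 = - 2^1*3^1*7^2*11^1*1997^( - 1)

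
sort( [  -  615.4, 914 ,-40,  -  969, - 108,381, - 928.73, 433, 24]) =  [-969 , - 928.73, - 615.4,  -  108,  -  40,24, 381 , 433, 914]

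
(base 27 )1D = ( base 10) 40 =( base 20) 20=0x28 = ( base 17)26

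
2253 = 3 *751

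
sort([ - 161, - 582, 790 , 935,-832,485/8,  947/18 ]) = [ - 832, - 582, - 161,947/18, 485/8,790,935 ] 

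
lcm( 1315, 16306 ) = 81530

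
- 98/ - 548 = 49/274 = 0.18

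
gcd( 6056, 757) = 757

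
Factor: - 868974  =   - 2^1*3^1 * 144829^1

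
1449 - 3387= -1938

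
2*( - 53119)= - 106238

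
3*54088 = 162264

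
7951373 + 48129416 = 56080789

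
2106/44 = 1053/22 = 47.86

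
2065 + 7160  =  9225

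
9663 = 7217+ 2446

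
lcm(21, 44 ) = 924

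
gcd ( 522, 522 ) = 522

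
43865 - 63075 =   -  19210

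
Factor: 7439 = 43^1*173^1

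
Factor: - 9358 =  - 2^1*4679^1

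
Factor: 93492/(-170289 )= -28/51 = - 2^2*3^( -1) * 7^1*17^(-1)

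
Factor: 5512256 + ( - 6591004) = - 2^2 * 11^1*24517^1 = - 1078748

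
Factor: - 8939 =- 7^1* 1277^1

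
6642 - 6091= 551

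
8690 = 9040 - 350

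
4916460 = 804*6115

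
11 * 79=869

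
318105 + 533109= 851214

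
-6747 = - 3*2249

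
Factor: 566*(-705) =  - 399030 = -2^1*3^1*5^1*47^1*283^1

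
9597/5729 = 1 + 3868/5729 = 1.68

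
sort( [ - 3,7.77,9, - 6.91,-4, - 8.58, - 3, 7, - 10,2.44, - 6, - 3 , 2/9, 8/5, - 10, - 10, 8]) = [ - 10,-10, - 10, - 8.58, -6.91, - 6 , - 4 , - 3, - 3, - 3, 2/9,  8/5, 2.44,  7 , 7.77,8, 9 ] 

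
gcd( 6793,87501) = 1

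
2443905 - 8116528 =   -  5672623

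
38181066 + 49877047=88058113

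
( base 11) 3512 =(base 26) 6L9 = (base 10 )4611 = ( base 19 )CED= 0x1203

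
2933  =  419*7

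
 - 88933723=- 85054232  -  3879491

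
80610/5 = 16122 = 16122.00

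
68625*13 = 892125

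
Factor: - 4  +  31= 27 = 3^3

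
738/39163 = 738/39163=0.02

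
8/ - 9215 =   -  1  +  9207/9215 = -0.00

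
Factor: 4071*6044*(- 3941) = -2^2*3^1*7^1*23^1 * 59^1*563^1*1511^1=- 96968793684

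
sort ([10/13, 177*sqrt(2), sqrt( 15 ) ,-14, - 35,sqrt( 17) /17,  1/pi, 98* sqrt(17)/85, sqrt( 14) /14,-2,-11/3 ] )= [ - 35, -14, - 11/3,-2, sqrt(17)/17, sqrt(14 )/14,1/pi, 10/13, sqrt(15 ), 98 * sqrt( 17 )/85, 177*sqrt( 2) ]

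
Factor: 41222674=2^1*79^1*139^1*1877^1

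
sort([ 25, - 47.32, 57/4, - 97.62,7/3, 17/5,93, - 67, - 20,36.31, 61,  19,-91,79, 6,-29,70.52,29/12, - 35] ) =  [-97.62, -91, - 67,  -  47.32, - 35, - 29, - 20, 7/3 , 29/12, 17/5, 6, 57/4, 19,25, 36.31, 61, 70.52,79,93 ]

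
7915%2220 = 1255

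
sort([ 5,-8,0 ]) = [ -8,0,5]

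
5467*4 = 21868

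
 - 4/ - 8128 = 1/2032 = 0.00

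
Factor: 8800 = 2^5 *5^2*11^1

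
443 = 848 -405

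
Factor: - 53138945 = - 5^1*10627789^1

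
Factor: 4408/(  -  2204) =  - 2^1 = - 2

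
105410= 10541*10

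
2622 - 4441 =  - 1819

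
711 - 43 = 668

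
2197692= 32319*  68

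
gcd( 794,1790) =2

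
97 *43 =4171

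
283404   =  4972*57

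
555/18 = 30 + 5/6 = 30.83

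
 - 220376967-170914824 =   -  391291791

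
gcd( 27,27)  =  27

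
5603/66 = 5603/66 = 84.89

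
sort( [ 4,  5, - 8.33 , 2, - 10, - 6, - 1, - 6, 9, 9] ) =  [ - 10, - 8.33, - 6, - 6,  -  1 , 2, 4,5 , 9,  9 ] 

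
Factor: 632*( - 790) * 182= -90868960 = - 2^5 * 5^1 *7^1 * 13^1*79^2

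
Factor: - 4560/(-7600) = 3/5 = 3^1*5^(- 1 ) 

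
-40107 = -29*1383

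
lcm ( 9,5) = 45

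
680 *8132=5529760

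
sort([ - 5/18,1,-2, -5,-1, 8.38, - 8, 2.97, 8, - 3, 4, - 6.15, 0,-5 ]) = [-8,-6.15,-5, -5, - 3, - 2, - 1, - 5/18, 0, 1, 2.97, 4, 8, 8.38]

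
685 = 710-25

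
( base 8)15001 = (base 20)gch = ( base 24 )bd9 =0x1A01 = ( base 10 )6657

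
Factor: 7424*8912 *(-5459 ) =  - 361182113792 = -  2^12*29^1*53^1*103^1 * 557^1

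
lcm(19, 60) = 1140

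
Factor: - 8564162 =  - 2^1*41^1*71^1*1471^1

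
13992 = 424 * 33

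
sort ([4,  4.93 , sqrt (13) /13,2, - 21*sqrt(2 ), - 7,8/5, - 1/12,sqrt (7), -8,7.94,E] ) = [ - 21*sqrt(2) ,-8, - 7, - 1/12, sqrt( 13)/13,8/5, 2,sqrt( 7),E, 4,4.93,7.94]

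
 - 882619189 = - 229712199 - 652906990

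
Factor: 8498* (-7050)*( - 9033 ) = 541175159700  =  2^2 *3^2*5^2*7^1*47^1*607^1 * 3011^1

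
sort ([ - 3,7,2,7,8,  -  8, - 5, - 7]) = [ - 8, - 7, - 5, - 3 , 2,7 , 7,8]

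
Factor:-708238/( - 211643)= 2^1*29^1 * 12211^1*211643^( - 1) 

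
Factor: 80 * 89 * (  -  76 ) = - 541120= - 2^6  *  5^1*19^1*89^1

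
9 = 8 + 1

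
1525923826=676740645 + 849183181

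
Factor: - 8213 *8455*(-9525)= 3^1 * 5^3*19^1*43^1*89^1*127^1*191^1 = 661424715375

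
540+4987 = 5527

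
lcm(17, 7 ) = 119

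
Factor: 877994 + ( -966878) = -88884 = - 2^2*3^3*823^1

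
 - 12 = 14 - 26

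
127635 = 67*1905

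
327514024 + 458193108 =785707132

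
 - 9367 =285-9652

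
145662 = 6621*22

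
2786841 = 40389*69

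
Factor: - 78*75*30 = - 175500= - 2^2*3^3*5^3*13^1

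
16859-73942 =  - 57083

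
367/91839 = 367/91839 =0.00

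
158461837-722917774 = -564455937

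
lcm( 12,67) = 804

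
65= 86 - 21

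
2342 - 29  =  2313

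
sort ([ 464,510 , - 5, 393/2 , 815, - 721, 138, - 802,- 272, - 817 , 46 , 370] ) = [ - 817, - 802,- 721, - 272, - 5 , 46,138 , 393/2 , 370, 464,510,815 ] 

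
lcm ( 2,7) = 14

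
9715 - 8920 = 795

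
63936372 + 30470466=94406838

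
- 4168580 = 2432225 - 6600805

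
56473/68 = 830 + 33/68 =830.49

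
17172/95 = 17172/95= 180.76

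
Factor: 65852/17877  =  652/177=2^2 * 3^(  -  1 )*59^( - 1 )*163^1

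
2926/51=2926/51= 57.37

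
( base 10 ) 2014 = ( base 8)3736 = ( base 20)50e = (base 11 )1571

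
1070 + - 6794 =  - 5724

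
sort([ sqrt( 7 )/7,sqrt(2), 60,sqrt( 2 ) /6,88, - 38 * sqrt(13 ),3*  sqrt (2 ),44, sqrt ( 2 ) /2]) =[-38*sqrt( 13 ),  sqrt( 2 )/6,sqrt(7)/7,sqrt( 2 )/2,sqrt(2),3*sqrt (2),44 , 60 , 88 ] 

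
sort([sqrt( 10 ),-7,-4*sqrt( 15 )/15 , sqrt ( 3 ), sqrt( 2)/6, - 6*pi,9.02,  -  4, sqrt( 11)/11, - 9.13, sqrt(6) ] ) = [ - 6*pi , -9.13, - 7,  -  4,-4*sqrt(15)/15,sqrt (2)/6, sqrt(11 )/11, sqrt( 3),  sqrt(6 ) , sqrt(10 ), 9.02] 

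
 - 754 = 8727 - 9481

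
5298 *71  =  376158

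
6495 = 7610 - 1115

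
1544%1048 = 496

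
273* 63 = 17199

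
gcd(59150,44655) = 65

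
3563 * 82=292166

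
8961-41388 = - 32427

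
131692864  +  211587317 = 343280181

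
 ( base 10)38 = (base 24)1E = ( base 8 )46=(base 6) 102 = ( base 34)14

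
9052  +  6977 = 16029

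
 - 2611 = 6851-9462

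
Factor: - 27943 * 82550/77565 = -461338930/15513 = -2^1*3^(-1)*5^1  *  13^1*127^1 * 5171^(  -  1)*27943^1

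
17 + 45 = 62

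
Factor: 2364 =2^2*3^1*197^1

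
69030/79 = 873 + 63/79 = 873.80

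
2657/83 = 2657/83  =  32.01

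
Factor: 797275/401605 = 5^1*31^ ( - 1)*2591^( - 1 )*31891^1 = 159455/80321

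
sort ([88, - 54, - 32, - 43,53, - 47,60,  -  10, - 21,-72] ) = [ - 72, - 54, -47, - 43, - 32, - 21, - 10,53, 60,88]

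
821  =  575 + 246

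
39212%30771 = 8441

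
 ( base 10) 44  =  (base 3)1122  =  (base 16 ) 2C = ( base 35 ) 19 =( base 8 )54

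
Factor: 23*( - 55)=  - 5^1* 11^1*23^1 = - 1265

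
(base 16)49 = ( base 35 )23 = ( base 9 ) 81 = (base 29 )2F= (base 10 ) 73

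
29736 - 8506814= - 8477078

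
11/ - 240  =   - 1 + 229/240 =- 0.05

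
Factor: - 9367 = -17^1* 19^1*29^1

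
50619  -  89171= -38552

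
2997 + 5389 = 8386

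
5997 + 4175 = 10172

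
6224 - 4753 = 1471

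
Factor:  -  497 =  - 7^1*71^1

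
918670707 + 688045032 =1606715739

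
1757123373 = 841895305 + 915228068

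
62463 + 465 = 62928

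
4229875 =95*44525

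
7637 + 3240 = 10877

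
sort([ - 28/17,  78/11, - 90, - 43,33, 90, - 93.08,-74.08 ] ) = [- 93.08, - 90 , - 74.08,-43, - 28/17,  78/11, 33,  90 ] 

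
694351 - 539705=154646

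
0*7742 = 0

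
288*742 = 213696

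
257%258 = 257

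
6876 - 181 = 6695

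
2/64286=1/32143=0.00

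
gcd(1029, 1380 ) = 3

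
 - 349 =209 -558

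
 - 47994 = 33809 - 81803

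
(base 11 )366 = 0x1b3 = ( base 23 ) il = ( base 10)435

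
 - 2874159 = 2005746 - 4879905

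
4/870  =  2/435 =0.00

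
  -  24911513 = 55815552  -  80727065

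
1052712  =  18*58484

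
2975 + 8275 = 11250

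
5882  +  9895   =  15777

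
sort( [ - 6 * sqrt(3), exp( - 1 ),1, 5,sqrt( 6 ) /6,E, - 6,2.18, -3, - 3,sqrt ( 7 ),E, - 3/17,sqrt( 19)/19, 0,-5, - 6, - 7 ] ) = [ -6 * sqrt (3 ), - 7,-6, - 6,-5, - 3, - 3, - 3/17,0,sqrt(19 )/19  ,  exp( - 1),sqrt(6)/6,1,2.18,sqrt(7 ),E,E , 5]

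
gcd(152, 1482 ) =38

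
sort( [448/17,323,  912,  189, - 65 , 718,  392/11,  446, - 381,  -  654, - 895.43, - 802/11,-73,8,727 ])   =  [ - 895.43, - 654, - 381, - 73, - 802/11,  -  65,8,448/17, 392/11, 189, 323 , 446,718,727,  912 ] 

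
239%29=7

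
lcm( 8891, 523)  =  8891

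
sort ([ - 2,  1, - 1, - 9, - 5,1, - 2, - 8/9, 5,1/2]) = [ - 9, - 5, - 2, - 2, - 1, - 8/9, 1/2, 1,1,  5] 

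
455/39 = 11 + 2/3 = 11.67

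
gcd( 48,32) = 16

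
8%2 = 0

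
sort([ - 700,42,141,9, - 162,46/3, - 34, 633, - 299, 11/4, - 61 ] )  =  [ - 700, -299, - 162,-61,-34,11/4, 9, 46/3,42,141, 633]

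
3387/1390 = 3387/1390 = 2.44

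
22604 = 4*5651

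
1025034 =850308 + 174726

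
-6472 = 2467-8939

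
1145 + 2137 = 3282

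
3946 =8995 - 5049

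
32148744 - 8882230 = 23266514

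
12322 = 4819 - -7503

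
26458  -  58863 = -32405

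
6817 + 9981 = 16798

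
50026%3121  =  90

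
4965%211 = 112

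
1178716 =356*3311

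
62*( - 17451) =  - 1081962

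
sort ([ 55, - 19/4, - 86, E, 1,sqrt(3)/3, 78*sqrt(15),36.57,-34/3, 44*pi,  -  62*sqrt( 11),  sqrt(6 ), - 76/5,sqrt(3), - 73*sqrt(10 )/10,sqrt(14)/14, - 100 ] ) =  [ - 62 *sqrt(11), - 100, - 86,-73*sqrt(10) /10, - 76/5, - 34/3, - 19/4, sqrt(14)/14,sqrt( 3)/3 , 1, sqrt(3), sqrt( 6), E, 36.57, 55,44*pi, 78 * sqrt(15)] 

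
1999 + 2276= 4275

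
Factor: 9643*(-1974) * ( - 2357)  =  2^1*3^1*7^1 * 47^1 * 2357^1*9643^1  =  44866159674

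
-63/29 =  - 3 + 24/29 = - 2.17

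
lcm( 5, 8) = 40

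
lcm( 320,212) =16960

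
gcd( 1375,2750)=1375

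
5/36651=5/36651 = 0.00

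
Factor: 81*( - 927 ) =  -75087  =  - 3^6 * 103^1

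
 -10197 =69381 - 79578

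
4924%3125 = 1799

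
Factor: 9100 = 2^2*5^2*7^1*13^1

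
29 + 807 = 836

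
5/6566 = 5/6566 = 0.00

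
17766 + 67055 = 84821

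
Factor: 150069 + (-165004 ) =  - 14935 = - 5^1*29^1*103^1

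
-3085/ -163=18 +151/163=18.93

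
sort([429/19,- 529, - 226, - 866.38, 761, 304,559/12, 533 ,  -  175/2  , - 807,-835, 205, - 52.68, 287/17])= [-866.38,- 835,-807, - 529, - 226,-175/2, - 52.68,287/17, 429/19, 559/12,205, 304,  533,  761]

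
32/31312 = 2/1957= 0.00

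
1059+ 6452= 7511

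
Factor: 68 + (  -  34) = 34 = 2^1 * 17^1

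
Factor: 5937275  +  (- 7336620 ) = - 1399345 = - 5^1* 239^1*1171^1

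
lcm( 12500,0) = 0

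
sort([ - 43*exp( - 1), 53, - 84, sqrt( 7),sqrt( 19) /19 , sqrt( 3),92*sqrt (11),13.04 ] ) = [ - 84,-43*exp( - 1 ),sqrt( 19 )/19, sqrt(3), sqrt( 7),13.04, 53, 92*sqrt(11 )]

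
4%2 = 0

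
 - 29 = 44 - 73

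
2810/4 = 1405/2 = 702.50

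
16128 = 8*2016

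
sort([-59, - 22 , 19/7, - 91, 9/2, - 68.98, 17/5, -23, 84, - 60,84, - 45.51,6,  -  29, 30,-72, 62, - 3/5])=[ - 91, - 72, - 68.98,-60, - 59, - 45.51, - 29, - 23, - 22,  -  3/5, 19/7, 17/5, 9/2, 6, 30, 62,84, 84] 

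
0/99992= 0 = 0.00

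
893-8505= -7612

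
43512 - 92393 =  - 48881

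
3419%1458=503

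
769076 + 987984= 1757060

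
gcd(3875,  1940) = 5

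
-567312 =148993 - 716305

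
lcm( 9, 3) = 9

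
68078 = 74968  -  6890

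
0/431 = 0 = 0.00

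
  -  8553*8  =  -68424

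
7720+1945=9665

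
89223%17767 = 388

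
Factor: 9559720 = 2^3*5^1*23^1*10391^1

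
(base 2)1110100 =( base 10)116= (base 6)312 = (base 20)5g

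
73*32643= 2382939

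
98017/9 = 98017/9 = 10890.78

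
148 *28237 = 4179076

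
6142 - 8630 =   -  2488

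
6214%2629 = 956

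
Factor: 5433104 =2^4*241^1 * 1409^1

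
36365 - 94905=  - 58540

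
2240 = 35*64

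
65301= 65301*1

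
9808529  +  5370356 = 15178885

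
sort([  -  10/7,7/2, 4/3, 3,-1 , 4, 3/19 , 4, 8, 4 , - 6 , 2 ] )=[ - 6,- 10/7, -1, 3/19, 4/3, 2, 3, 7/2, 4,4,4, 8 ] 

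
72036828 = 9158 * 7866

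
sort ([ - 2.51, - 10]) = [ - 10,-2.51]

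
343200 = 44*7800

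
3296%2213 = 1083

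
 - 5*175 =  - 875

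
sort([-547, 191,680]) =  [ - 547,191, 680]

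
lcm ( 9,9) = 9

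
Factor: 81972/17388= 3^1*7^( - 1)* 11^1= 33/7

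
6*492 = 2952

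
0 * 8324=0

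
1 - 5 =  - 4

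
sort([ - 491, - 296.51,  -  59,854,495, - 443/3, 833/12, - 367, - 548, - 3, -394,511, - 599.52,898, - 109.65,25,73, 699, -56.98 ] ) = [  -  599.52, -548 , - 491, - 394 ,-367, - 296.51, - 443/3,-109.65, - 59 , - 56.98, - 3 , 25,  833/12,73, 495,511,699,854,898]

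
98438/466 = 49219/233 =211.24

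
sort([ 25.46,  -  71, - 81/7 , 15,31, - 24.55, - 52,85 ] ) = [ - 71, -52, - 24.55, - 81/7,15,25.46,31,85] 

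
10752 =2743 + 8009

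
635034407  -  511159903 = 123874504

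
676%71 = 37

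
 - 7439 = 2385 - 9824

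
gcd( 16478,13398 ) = 154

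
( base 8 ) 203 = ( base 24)5b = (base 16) 83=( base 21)65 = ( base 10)131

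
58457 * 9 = 526113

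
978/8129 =978/8129 = 0.12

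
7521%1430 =371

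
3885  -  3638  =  247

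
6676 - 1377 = 5299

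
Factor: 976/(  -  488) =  - 2 = -2^1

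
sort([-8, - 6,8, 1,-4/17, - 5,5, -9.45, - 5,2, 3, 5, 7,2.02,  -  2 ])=[ - 9.45, - 8, - 6, - 5 , - 5,  -  2,-4/17, 1,2,2.02,3, 5,5,  7,8 ]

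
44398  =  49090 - 4692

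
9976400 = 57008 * 175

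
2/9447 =2/9447 = 0.00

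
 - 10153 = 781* ( - 13) 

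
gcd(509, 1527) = 509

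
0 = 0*6290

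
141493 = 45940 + 95553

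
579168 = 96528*6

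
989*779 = 770431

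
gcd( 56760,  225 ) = 15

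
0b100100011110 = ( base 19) 68g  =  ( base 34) 20M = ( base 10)2334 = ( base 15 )a59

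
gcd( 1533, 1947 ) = 3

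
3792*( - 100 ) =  - 379200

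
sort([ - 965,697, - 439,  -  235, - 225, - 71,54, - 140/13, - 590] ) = [ - 965,  -  590, - 439, - 235,  -  225, - 71, - 140/13,  54, 697]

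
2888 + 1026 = 3914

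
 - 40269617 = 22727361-62996978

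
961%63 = 16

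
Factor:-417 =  - 3^1*139^1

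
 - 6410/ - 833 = 6410/833 = 7.70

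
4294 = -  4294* (  -  1)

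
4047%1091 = 774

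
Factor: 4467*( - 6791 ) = -3^1*1489^1 * 6791^1 = -30335397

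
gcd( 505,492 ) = 1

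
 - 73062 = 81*( - 902)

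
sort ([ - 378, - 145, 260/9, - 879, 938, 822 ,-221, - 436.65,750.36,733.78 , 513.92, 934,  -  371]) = [ - 879, -436.65,-378,  -  371 , - 221, - 145, 260/9, 513.92, 733.78,750.36, 822, 934,938]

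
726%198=132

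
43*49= 2107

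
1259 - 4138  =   - 2879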